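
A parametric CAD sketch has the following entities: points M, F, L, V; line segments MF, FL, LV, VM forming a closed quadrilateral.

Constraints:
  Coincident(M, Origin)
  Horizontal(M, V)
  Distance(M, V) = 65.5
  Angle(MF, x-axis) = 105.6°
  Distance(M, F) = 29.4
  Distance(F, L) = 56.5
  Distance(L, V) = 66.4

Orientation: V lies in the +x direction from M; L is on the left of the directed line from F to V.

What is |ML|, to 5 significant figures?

71.792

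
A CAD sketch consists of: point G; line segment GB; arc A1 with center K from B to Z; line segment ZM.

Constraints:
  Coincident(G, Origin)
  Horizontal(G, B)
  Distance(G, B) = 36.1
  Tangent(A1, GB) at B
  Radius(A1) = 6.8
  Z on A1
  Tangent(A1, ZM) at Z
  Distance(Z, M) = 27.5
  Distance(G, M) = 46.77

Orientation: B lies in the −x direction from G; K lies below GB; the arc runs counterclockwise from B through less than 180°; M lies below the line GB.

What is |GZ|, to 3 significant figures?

43.4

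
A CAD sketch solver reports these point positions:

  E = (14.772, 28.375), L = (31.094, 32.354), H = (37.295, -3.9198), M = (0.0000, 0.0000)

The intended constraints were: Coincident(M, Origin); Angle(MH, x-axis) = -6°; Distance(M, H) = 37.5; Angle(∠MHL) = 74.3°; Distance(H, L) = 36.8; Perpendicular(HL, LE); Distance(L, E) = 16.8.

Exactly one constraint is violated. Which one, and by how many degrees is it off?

Perpendicular(HL, LE) — off by 4.00°.

M = (0.00, 0.00) ✓; MH at -6.000° ✓; |MH| = 37.50 ✓; ∠MHL = 74.30° ✓; |HL| = 36.80 ✓; ∠(HL, LE) = 94.00° ✗; |LE| = 16.80 ✓.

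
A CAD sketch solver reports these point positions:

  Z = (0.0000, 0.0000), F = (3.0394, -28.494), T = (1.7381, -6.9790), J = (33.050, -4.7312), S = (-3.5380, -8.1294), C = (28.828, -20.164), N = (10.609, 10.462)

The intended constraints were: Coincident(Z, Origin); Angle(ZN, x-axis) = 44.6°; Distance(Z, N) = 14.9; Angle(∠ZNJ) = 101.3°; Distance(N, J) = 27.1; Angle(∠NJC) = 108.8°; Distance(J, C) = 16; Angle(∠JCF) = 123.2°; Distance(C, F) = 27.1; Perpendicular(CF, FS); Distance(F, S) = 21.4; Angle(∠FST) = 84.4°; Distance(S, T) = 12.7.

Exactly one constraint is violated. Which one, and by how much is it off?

Distance(S, T) = 12.7 — off by 7.30.

Z = (0.00, 0.00) ✓; ZN at 44.60° ✓; |ZN| = 14.90 ✓; ∠ZNJ = 101.3° ✓; |NJ| = 27.10 ✓; ∠NJC = 108.8° ✓; |JC| = 16.00 ✓; ∠JCF = 123.2° ✓; |CF| = 27.10 ✓; ∠(CF, FS) = 90.00° ✓; |FS| = 21.40 ✓; ∠FST = 84.40° ✓; |ST| = 5.400 ✗.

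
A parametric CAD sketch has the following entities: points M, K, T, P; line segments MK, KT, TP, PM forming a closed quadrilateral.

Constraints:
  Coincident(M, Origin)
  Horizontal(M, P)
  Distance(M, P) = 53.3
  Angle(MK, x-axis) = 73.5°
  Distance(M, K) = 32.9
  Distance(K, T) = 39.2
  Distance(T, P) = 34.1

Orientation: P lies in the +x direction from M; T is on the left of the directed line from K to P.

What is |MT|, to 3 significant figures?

59.1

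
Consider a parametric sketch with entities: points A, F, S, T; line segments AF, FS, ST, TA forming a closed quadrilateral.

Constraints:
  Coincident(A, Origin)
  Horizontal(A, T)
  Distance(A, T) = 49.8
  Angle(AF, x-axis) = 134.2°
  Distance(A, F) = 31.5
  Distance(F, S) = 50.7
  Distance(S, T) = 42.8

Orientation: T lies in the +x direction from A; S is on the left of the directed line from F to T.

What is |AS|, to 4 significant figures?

45.06

Checks: |FS| = 50.70 ✓; |ST| = 42.80 ✓.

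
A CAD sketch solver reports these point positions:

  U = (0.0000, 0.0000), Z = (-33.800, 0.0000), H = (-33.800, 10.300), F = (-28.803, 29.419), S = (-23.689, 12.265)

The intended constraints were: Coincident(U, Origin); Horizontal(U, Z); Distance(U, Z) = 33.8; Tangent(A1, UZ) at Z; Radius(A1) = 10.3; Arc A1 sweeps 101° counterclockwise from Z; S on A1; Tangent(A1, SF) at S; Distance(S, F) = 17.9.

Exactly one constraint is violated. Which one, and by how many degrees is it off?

Tangent(A1, SF) at S — off by 5.60°.

U = (0.00, 0.00) ✓; U.y = 0.00, Z.y = 0.00 ✓; |UZ| = 33.80 ✓; ∠(HZ, ZU) = 90.00° ✓; |HZ| = 10.30 ✓; bearing(H→S) − bearing(H→Z) = 101.0° ✓; |HS| = 10.30 ✓; ∠(HS, SF) = 84.40° ✗; |SF| = 17.90 ✓.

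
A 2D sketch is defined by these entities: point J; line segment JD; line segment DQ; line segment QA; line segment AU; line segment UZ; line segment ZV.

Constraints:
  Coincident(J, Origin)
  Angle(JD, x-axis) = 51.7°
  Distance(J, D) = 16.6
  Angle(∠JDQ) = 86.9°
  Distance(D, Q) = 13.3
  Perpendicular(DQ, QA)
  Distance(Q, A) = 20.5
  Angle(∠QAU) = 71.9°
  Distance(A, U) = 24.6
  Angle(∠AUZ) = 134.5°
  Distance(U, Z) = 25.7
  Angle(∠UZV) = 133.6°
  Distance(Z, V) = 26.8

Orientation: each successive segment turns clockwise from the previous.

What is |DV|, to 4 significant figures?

37.44

∠AUZ = 134.5° gives UZ at 75.00° from the x-axis; with |UZ| = 25.7, Z = (0.8741, 34.87). ∠UZV = 133.6° gives ZV at 28.60° from the x-axis; with |ZV| = 26.8, V = (24.40, 47.70). Then |DV| = |V − D| = 37.44.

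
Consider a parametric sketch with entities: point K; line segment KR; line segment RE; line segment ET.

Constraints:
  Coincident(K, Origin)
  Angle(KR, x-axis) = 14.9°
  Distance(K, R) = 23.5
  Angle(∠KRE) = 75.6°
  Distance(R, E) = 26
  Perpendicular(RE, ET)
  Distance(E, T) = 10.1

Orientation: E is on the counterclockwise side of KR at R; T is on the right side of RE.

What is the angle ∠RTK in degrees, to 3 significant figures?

37.2°

∠KRE = 75.6°, so RE runs at 14.9° + (180° − 75.6°) = 119° from the x-axis; with |RE| = 26.0, E = R + 26.0·(cos 119°, sin 119°) = (9.99, 28.7). RE ⟂ ET; with |ET| = 10.1 on the right of RE, T = E + 10.1·(0.872, 0.489) = (18.8, 33.7). Then cos ∠RTK = TR·TK / (|TR||TK|), giving 37.2°.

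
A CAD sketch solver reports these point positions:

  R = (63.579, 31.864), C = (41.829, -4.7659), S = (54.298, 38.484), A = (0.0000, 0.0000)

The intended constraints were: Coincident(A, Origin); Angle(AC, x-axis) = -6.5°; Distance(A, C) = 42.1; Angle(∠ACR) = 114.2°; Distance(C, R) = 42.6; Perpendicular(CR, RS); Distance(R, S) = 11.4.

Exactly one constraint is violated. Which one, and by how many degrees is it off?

Perpendicular(CR, RS) — off by 4.80°.

A = (0.00, 0.00) ✓; AC at -6.500° ✓; |AC| = 42.10 ✓; ∠ACR = 114.2° ✓; |CR| = 42.60 ✓; ∠(CR, RS) = 85.20° ✗; |RS| = 11.40 ✓.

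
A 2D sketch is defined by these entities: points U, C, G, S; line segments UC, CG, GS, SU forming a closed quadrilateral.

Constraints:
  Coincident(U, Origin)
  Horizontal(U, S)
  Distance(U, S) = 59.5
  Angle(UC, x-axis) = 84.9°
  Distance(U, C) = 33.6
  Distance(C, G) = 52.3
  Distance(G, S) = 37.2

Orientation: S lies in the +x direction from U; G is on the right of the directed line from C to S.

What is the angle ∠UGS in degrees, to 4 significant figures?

128.8°

U is at the origin; US is horizontal with |US| = 59.5 and S in +x, so S = (59.5, 0). UC runs at 84.9° with |UC| = 33.6, so C = (2.987, 33.47). G is determined by |CG| = 52.3 and |GS| = 37.2 together: it lies at the intersection of circle(C, 52.3) and circle(S, 37.2). With |CS| = 65.68, the foot of the radical line on CS is 43.13 from C and the perpendicular offset is √(52.3² − 43.13²) = 29.59. Taking the right-of-CS solution: G = (25.02, -13.97).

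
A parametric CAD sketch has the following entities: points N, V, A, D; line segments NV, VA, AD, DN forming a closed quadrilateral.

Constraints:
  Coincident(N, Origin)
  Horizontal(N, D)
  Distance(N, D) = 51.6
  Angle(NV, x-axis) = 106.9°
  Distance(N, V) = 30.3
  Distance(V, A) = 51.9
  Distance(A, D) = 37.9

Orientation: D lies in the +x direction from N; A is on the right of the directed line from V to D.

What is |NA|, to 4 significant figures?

23.44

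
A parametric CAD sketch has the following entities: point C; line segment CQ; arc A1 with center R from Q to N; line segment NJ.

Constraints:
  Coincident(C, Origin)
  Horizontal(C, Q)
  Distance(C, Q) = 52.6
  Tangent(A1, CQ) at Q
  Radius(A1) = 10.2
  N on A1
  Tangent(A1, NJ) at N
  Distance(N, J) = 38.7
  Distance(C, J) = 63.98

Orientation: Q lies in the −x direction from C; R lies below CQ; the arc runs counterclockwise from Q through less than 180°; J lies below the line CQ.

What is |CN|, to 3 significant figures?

63.3

C is at the origin; CQ is horizontal with |CQ| = 52.6 and Q on the −x side, so Q = (-52.6, 0.00). A1 meets CQ tangentially, so RQ is at right angles to CQ, so R = Q + (0, -10.2) = (-52.6, -10.2). Since RN ⟂ NJ (tangency), |RJ| = √(10.2² + 38.7²) = 40.0 regardless of where N sits on A1. So J lies on both circle(C, 63.98) and circle(R, 40.0); the below-CQ intersection is J = (-41.5, -48.7). N is the foot of the tangent from J: N = (-61.4, -15.4).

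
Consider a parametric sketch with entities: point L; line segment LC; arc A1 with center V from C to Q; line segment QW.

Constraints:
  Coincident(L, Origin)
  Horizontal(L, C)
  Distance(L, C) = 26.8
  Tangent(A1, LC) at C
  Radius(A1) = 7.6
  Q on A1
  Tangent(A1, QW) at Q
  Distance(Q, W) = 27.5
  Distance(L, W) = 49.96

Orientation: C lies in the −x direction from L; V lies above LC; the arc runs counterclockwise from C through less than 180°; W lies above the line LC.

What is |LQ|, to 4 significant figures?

23.72

Checks: |VQ| = 7.600 ✓; ∠(VQ, QW) = 90.00° ✓; |QW| = 27.50 ✓; |LW| = 49.96 ✓.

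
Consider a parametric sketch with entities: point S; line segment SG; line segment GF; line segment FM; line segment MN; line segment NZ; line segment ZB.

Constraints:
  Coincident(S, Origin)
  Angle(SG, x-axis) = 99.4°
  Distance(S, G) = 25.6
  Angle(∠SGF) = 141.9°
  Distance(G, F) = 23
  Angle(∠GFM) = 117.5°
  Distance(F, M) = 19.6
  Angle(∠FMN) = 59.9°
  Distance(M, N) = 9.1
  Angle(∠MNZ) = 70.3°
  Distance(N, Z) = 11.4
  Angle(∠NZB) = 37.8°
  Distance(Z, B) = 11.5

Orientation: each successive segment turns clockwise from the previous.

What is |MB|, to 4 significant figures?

1.696

S is at the origin; SG runs at 99.4° with length 25.6, so G = (-4.181, 25.26). ∠SGF = 141.9° gives GF at 61.30° from the x-axis; with |GF| = 23.0, F = (6.864, 45.43). ∠GFM = 117.5° gives FM at -1.200° from the x-axis; with |FM| = 19.6, M = (26.46, 45.02). ∠FMN = 59.9° gives MN at -121.3° from the x-axis; with |MN| = 9.1, N = (21.73, 37.24). ∠MNZ = 70.3° gives NZ at 129.0° from the x-axis; with |NZ| = 11.4, Z = (14.56, 46.10). ∠NZB = 37.8° gives ZB at -13.20° from the x-axis; with |ZB| = 11.5, B = (25.75, 43.48). Then |MB| = |B − M| = 1.696.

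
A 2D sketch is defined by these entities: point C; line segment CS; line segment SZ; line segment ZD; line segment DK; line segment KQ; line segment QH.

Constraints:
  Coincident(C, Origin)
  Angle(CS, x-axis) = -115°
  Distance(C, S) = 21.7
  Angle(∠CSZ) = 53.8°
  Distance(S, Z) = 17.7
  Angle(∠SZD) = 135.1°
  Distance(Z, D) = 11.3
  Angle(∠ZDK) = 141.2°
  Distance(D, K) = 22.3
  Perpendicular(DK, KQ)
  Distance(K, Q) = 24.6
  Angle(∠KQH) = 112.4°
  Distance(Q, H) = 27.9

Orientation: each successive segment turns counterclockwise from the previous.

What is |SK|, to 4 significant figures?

41.24

C is at the origin; CS runs at -115.0° with length 21.7, so S = (-9.171, -19.67). ∠CSZ = 53.8° gives SZ at 11.20° from the x-axis; with |SZ| = 17.7, Z = (8.192, -16.23). ∠SZD = 135.1° gives ZD at 56.10° from the x-axis; with |ZD| = 11.3, D = (14.49, -6.850). ∠ZDK = 141.2° gives DK at 94.90° from the x-axis; with |DK| = 22.3, K = (12.59, 15.37). Then |SK| = |K − S| = 41.24.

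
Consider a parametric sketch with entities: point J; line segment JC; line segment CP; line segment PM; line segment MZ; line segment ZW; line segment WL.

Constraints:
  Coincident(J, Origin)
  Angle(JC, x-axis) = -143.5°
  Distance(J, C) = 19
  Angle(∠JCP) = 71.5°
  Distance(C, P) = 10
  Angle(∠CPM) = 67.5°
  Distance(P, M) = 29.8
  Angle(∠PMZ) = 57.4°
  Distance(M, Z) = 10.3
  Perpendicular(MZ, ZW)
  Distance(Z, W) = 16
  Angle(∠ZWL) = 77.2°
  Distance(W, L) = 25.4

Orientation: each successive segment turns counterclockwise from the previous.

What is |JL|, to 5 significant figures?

18.056

The perpendicularity gives ZW at right angles to MZ, so ZW runs at -69.900°; with |ZW| = 16.0, W = (-4.8060, -6.5090). ∠ZWL = 77.2° gives WL at 32.900° from the x-axis; with |WL| = 25.4, L = (16.520, 7.2877). Then |JL| = |L − J| = 18.056.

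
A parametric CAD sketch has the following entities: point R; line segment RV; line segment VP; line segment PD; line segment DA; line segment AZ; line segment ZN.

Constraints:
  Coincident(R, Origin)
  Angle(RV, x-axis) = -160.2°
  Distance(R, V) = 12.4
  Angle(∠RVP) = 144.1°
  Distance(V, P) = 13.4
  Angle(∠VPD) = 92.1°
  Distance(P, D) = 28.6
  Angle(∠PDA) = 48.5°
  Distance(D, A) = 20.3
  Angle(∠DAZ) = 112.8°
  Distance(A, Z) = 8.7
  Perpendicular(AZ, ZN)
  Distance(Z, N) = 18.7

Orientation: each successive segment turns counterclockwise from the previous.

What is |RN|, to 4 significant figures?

29.71

R is at the origin; RV runs at -160.2° with length 12.4, so V = (-11.67, -4.200). ∠RVP = 144.1° gives VP at -124.3° from the x-axis; with |VP| = 13.4, P = (-19.22, -15.27). ∠VPD = 92.1° gives PD at -36.40° from the x-axis; with |PD| = 28.6, D = (3.802, -32.24). ∠PDA = 48.5° gives DA at 95.10° from the x-axis; with |DA| = 20.3, A = (1.997, -12.02). ∠DAZ = 112.8° gives AZ at 162.3° from the x-axis; with |AZ| = 8.7, Z = (-6.291, -9.377). The perpendicularity gives ZN at right angles to AZ, so ZN runs at -107.7°; with |ZN| = 18.7, N = (-11.98, -27.19). Then |RN| = |N − R| = 29.71.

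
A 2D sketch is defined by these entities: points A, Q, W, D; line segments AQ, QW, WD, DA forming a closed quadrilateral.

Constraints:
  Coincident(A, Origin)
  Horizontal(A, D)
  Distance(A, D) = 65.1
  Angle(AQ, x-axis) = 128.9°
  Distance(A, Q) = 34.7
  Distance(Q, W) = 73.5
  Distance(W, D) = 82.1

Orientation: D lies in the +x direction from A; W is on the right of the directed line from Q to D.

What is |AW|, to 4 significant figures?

44.49

A is at the origin; A and D share the same y with |AD| = 65.1 and D in +x, so D = (65.1, 0). AQ runs at 128.9° with |AQ| = 34.7, so Q = (-21.79, 27.01). W is determined by |QW| = 73.5 and |WD| = 82.1 together: it lies at the intersection of circle(Q, 73.5) and circle(D, 82.1). With |QD| = 90.99, the foot of the radical line on QD is 38.14 from Q and the perpendicular offset is √(73.5² − 38.14²) = 62.83. Taking the right-of-QD solution: W = (-4.014, -44.31).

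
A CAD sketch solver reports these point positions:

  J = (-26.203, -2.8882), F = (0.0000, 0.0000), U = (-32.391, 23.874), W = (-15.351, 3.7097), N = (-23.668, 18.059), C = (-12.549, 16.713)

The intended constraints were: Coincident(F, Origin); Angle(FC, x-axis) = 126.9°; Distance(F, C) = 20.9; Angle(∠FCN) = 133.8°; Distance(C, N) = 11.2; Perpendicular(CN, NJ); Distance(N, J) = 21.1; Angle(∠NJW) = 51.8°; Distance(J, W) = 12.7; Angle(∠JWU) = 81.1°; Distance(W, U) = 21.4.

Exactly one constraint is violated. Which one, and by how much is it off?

Distance(W, U) = 21.4 — off by 5.00.

F = (0.00, 0.00) ✓; FC at 126.9° ✓; |FC| = 20.90 ✓; ∠FCN = 133.8° ✓; |CN| = 11.20 ✓; ∠(CN, NJ) = 90.00° ✓; |NJ| = 21.10 ✓; ∠NJW = 51.80° ✓; |JW| = 12.70 ✓; ∠JWU = 81.10° ✓; |WU| = 26.40 ✗.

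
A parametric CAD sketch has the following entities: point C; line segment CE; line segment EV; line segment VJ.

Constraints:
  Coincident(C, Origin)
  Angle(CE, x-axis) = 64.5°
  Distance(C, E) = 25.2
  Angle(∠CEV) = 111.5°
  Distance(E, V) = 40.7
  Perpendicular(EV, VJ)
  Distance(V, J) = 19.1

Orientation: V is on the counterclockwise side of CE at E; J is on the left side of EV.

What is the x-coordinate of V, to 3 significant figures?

-16.9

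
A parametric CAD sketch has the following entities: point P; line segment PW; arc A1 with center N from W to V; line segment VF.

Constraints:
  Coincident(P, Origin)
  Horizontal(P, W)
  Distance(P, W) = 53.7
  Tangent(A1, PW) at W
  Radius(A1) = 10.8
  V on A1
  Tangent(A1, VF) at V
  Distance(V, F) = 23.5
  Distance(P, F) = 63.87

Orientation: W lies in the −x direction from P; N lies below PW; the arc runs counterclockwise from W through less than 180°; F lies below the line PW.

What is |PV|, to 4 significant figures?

65.21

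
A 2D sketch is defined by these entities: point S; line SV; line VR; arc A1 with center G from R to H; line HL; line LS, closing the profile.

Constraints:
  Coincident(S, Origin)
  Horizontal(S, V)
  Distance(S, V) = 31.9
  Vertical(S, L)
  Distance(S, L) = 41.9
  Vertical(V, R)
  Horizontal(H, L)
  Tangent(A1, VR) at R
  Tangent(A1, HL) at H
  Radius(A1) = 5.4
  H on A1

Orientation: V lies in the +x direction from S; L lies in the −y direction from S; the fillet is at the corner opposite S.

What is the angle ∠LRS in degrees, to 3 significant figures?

58.5°

S is at the origin; S and V share the same y with |SV| = 31.9 and V on the +x side, so V = (31.9, 0.00). SL is vertical with |SL| = 41.9 and L on the −y side, so L = (0.00, -41.9). The virtual corner opposite S is at (31.9, -41.9). Since A1 is tangent to VR there, GR ⟂ VR and A1 meets HL tangentially, so GH is at right angles to HL, with radius 5.4, so the center G sits 5.4 in from both sides at G = (26.5, -36.5). That places the tangent points at R = (31.9, -36.5) on VR and H = (26.5, -41.9) on HL. Then cos ∠LRS = RL·RS / (|RL||RS|), giving 58.5°.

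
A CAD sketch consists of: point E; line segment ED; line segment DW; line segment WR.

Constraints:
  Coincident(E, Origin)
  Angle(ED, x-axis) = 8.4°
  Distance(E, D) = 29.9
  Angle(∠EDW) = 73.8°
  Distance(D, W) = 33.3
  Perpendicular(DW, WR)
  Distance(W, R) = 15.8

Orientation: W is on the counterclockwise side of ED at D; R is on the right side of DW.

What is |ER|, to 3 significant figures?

51.0

E is at the origin; ED runs at 8.4° with length 29.9, so D = 29.9·(cos 8.4°, sin 8.4°) = (29.6, 4.37). ∠EDW = 73.8°, so DW runs at 8.4° + (180° − 73.8°) = 115° from the x-axis; with |DW| = 33.3, W = D + 33.3·(cos 115°, sin 115°) = (15.7, 34.6). DW ⟂ WR; with |WR| = 15.8 on the right of DW, R = W + 15.8·(0.909, 0.416) = (30.1, 41.2). Then |ER| = |R − E| = 51.0.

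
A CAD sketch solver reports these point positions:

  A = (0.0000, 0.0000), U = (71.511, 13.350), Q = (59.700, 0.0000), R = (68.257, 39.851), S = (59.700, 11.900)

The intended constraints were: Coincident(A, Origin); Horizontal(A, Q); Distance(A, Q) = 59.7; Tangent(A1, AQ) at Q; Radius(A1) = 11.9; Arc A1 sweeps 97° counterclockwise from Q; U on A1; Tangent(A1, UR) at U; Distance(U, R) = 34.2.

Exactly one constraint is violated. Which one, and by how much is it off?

Distance(U, R) = 34.2 — off by 7.50.

A = (0.00, 0.00) ✓; A.y = 0.00, Q.y = 0.00 ✓; |AQ| = 59.70 ✓; ∠(SQ, QA) = 90.00° ✓; |SQ| = 11.90 ✓; bearing(S→U) − bearing(S→Q) = 97.00° ✓; |SU| = 11.90 ✓; ∠(SU, UR) = 90.00° ✓; |UR| = 26.70 ✗.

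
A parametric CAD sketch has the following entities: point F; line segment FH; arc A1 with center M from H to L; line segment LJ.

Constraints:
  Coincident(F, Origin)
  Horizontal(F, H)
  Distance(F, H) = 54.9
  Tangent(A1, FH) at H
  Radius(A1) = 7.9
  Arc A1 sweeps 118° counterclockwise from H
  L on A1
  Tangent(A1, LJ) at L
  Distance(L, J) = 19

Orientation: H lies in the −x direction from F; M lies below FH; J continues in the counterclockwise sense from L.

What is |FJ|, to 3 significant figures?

60.1

F is at the origin; F and H share the same y with |FH| = 54.9 and H on the −x side, so H = (-54.9, 0.00). A1 meets FH tangentially, so MH is at right angles to FH, so M = H + (0, -7.9) = (-54.9, -7.90). On A1, H sits at bearing 90° from M; a 118° counterclockwise sweep puts L at bearing 208°, so L = M + 7.9·(cos 208°, sin 208°) = (-61.9, -11.6). Tangency of A1 to LJ means the radius ML is perpendicular to LJ, so LJ runs along (−sin 208°, cos 208°); with |LJ| = 19.0, J = (-53.0, -28.4). Then |FJ| = |J − F| = 60.1.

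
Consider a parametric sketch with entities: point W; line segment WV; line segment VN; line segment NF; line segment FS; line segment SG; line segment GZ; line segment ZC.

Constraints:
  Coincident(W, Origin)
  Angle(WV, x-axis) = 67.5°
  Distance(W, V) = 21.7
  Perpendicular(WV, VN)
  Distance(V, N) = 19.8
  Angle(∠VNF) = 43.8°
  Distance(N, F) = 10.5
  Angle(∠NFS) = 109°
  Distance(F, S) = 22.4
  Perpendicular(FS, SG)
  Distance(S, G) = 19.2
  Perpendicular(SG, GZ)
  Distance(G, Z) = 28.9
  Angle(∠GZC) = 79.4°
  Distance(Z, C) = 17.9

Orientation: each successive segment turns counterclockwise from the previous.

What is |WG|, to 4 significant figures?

41.76

∠NFS = 109.0° gives FS at 4.700° from the x-axis; with |FS| = 22.4, S = (16.56, 19.85). The perpendicularity gives SG at right angles to FS, so SG runs at 94.70°; with |SG| = 19.2, G = (14.98, 38.98). Then |WG| = |G − W| = 41.76.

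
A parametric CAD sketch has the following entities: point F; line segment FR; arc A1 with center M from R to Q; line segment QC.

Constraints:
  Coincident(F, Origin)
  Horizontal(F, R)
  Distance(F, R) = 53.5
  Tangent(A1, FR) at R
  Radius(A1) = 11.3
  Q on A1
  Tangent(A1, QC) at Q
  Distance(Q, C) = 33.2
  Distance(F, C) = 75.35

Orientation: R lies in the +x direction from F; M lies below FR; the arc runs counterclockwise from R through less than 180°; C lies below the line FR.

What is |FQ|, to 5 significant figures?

46.764

Checks: F = (0.00, 0.00) ✓; |MQ| = 11.30 ✓; ∠(MQ, QC) = 90.00° ✓; |QC| = 33.20 ✓; |FC| = 75.35 ✓.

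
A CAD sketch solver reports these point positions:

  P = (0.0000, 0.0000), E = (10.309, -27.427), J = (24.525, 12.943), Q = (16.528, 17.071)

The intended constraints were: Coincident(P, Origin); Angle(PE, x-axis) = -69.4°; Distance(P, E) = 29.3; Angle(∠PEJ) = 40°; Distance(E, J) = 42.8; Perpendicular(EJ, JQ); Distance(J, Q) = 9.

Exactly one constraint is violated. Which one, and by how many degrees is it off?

Perpendicular(EJ, JQ) — off by 7.90°.

P = (0.00, 0.00) ✓; PE at -69.40° ✓; |PE| = 29.30 ✓; ∠PEJ = 40.00° ✓; |EJ| = 42.80 ✓; ∠(EJ, JQ) = 82.10° ✗; |JQ| = 9.000 ✓.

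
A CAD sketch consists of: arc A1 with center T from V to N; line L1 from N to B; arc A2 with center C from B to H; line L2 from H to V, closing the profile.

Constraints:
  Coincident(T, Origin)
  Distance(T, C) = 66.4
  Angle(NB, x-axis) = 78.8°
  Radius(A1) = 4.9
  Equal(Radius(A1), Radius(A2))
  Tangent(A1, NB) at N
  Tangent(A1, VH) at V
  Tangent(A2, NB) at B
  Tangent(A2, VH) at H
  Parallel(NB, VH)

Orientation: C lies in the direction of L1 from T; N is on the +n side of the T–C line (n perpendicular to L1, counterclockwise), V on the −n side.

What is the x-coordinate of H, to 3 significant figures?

17.7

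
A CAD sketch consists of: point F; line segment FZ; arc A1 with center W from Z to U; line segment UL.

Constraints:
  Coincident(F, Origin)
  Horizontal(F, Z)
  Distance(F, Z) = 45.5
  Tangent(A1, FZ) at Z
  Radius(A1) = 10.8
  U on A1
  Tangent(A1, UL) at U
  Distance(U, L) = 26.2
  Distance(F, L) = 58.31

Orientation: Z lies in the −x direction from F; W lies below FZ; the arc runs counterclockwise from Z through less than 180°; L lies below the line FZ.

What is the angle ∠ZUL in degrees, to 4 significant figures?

121.6°

F is at the origin; F and Z share the same y with |FZ| = 45.5 and Z on the −x side, so Z = (-45.50, 0.000). A1 meets FZ tangentially, so WZ is at right angles to FZ, so W = Z + (0, -10.8) = (-45.50, -10.80). Since WU ⟂ UL (tangency), |WL| = √(10.8² + 26.2²) = 28.34 regardless of where U sits on A1. So L lies on both circle(F, 58.31) and circle(W, 28.34); the below-FZ intersection is L = (-43.30, -39.05). U is the foot of the tangent from L: U = (-55.14, -15.68).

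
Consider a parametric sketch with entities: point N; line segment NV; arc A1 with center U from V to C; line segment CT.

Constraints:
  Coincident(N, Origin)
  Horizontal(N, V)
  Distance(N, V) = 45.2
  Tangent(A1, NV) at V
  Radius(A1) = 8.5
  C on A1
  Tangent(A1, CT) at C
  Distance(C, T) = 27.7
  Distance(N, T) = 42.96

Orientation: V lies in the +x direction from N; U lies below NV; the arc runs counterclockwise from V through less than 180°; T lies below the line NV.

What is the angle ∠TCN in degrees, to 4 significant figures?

80.76°

N is at the origin; NV is horizontal with |NV| = 45.2 and V on the +x side, so V = (45.20, 0.000). A1 meets NV tangentially, so UV is at right angles to NV, so U = V + (0, -8.5) = (45.20, -8.500). Since UC ⟂ CT (tangency), |UT| = √(8.5² + 27.7²) = 28.97 regardless of where C sits on A1. So T lies on both circle(N, 42.96) and circle(U, 28.97); the below-NV intersection is T = (28.48, -32.16). C is the foot of the tangent from T: C = (37.12, -5.847).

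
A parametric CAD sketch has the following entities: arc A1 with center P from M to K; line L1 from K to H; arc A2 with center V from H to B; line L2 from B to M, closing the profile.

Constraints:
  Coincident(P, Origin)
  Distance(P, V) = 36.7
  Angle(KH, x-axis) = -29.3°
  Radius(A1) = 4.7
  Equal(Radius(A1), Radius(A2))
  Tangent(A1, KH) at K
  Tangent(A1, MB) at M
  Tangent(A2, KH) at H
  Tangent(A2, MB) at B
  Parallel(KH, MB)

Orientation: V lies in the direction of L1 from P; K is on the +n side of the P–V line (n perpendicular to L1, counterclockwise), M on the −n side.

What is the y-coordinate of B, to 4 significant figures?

-22.06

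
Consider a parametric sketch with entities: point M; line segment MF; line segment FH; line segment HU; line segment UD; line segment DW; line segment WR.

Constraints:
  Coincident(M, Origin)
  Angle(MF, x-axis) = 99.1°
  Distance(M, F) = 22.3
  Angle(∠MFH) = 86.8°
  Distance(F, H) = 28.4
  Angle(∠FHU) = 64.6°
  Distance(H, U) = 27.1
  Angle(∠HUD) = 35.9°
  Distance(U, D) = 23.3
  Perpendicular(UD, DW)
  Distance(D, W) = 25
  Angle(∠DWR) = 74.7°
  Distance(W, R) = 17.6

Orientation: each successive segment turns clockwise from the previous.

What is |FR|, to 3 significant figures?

38.5

M is at the origin; MF runs at 99.1° with length 22.3, so F = (-3.53, 22.0). ∠MFH = 86.8° gives FH at 5.90° from the x-axis; with |FH| = 28.4, H = (24.7, 24.9). ∠FHU = 64.6° gives HU at -110° from the x-axis; with |HU| = 27.1, U = (15.7, -0.607). ∠HUD = 35.9° gives UD at 106° from the x-axis; with |UD| = 23.3, D = (9.10, 21.7). UD ⟂ DW, so DW runs at 16.4°; with |DW| = 25.0, W = (33.1, 28.8). ∠DWR = 74.7° gives WR at -88.9° from the x-axis; with |WR| = 17.6, R = (33.4, 11.2). Then |FR| = |R − F| = 38.5.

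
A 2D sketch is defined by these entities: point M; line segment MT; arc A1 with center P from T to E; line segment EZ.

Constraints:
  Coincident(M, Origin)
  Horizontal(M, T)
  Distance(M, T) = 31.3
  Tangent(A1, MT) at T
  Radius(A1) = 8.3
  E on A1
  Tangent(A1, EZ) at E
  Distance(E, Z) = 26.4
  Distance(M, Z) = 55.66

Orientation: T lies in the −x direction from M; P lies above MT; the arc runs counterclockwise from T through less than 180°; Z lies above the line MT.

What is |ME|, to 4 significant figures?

29.58

M is at the origin; M and T share the same y with |MT| = 31.3 and T on the −x side, so T = (-31.30, 0.000). Tangency of A1 to MT means the radius PT is perpendicular to MT, so P = T + (0, 8.3) = (-31.30, 8.300). Since PE ⟂ EZ (tangency), |PZ| = √(8.3² + 26.4²) = 27.67 regardless of where E sits on A1. So Z lies on both circle(M, 55.66) and circle(P, 27.67); the above-MT intersection is Z = (-45.51, 32.05). E is the foot of the tangent from Z: E = (-25.78, 14.50).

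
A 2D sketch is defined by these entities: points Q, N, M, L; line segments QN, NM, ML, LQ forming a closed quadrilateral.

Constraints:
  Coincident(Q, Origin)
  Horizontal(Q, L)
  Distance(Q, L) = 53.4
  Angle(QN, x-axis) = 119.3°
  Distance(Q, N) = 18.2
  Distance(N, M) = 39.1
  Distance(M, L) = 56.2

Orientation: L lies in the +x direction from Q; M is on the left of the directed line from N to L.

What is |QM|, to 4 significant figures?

47.59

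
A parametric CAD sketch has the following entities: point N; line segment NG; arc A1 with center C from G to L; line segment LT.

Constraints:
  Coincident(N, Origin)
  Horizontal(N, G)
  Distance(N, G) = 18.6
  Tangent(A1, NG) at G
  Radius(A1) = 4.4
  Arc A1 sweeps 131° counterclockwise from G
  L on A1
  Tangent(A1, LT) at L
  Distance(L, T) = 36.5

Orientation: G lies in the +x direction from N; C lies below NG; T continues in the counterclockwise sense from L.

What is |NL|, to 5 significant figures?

16.928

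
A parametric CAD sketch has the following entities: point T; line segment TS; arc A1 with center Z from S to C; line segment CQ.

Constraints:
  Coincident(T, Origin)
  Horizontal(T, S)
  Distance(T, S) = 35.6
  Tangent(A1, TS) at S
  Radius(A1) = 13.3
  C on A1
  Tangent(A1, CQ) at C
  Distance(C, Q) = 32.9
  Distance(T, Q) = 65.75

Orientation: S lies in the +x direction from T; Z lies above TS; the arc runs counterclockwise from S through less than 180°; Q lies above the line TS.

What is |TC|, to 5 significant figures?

50.971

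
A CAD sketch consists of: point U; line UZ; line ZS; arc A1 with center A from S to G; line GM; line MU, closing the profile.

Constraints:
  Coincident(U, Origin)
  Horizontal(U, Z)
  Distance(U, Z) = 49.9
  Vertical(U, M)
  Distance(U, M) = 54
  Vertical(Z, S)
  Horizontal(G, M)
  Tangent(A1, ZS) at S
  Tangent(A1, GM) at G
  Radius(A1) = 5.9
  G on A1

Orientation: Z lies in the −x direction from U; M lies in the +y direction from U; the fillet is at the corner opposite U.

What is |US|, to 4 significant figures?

69.31

U is at the origin; U and Z share the same y with |UZ| = 49.9 and Z on the −x side, so Z = (-49.90, 0.000). U and M share the same x with |UM| = 54.0 and M on the +y side, so M = (0.000, 54.00). The virtual corner opposite U is at (-49.90, 54.00). Since A1 is tangent to ZS there, AS ⟂ ZS and A1 meets GM tangentially, so AG is at right angles to GM, with radius 5.9, so the center A sits 5.9 in from both sides at A = (-44.00, 48.10). That places the tangent points at S = (-49.90, 48.10) on ZS and G = (-44.00, 54.00) on GM. Then |US| = |S − U| = 69.31.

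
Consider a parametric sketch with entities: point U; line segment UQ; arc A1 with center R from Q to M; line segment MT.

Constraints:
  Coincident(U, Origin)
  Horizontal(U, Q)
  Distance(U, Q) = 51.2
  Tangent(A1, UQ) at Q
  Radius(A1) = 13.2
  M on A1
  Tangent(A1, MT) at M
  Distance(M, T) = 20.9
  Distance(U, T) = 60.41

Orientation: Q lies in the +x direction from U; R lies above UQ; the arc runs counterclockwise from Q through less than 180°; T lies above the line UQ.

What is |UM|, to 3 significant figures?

64.9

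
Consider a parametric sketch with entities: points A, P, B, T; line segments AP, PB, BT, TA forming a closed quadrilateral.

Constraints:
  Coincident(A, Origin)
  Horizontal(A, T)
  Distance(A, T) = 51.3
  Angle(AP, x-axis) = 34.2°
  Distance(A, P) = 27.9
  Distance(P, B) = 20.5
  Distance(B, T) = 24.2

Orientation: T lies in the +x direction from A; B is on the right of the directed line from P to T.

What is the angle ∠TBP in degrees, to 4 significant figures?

92.12°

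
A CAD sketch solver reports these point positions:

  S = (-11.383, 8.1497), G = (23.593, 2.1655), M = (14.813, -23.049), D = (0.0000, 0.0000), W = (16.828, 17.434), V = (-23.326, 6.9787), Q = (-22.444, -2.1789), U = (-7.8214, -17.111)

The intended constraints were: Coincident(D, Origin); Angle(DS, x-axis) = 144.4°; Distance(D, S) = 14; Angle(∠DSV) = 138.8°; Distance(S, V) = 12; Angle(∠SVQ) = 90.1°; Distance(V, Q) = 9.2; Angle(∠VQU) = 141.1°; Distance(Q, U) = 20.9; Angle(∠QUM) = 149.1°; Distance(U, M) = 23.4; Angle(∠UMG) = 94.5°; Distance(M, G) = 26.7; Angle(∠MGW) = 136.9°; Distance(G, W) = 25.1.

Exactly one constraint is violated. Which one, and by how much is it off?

Distance(G, W) = 25.1 — off by 8.40.

D = (0.00, 0.00) ✓; DS at 144.4° ✓; |DS| = 14.00 ✓; ∠DSV = 138.8° ✓; |SV| = 12.00 ✓; ∠SVQ = 90.10° ✓; |VQ| = 9.200 ✓; ∠VQU = 141.1° ✓; |QU| = 20.90 ✓; ∠QUM = 149.1° ✓; |UM| = 23.40 ✓; ∠UMG = 94.50° ✓; |MG| = 26.70 ✓; ∠MGW = 136.9° ✓; |GW| = 16.70 ✗.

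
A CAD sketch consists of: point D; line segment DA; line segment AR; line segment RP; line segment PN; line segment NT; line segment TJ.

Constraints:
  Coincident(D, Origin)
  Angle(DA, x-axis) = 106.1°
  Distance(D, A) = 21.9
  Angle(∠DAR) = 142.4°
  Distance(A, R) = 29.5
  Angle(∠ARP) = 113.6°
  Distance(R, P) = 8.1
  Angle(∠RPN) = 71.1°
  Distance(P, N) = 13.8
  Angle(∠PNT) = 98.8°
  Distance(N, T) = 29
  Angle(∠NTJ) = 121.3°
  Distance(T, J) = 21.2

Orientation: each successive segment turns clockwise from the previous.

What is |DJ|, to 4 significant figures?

65.49

D is at the origin; DA runs at 106.1° with length 21.9, so A = (-6.073, 21.04). ∠DAR = 142.4° gives AR at 68.50° from the x-axis; with |AR| = 29.5, R = (4.739, 48.49). ∠ARP = 113.6° gives RP at 2.100° from the x-axis; with |RP| = 8.1, P = (12.83, 48.79). ∠RPN = 71.1° gives PN at -106.8° from the x-axis; with |PN| = 13.8, N = (8.845, 35.57). ∠PNT = 98.8° gives NT at 172.0° from the x-axis; with |NT| = 29.0, T = (-19.87, 39.61). ∠NTJ = 121.3° gives TJ at 113.3° from the x-axis; with |TJ| = 21.2, J = (-28.26, 59.08). Then |DJ| = |J − D| = 65.49.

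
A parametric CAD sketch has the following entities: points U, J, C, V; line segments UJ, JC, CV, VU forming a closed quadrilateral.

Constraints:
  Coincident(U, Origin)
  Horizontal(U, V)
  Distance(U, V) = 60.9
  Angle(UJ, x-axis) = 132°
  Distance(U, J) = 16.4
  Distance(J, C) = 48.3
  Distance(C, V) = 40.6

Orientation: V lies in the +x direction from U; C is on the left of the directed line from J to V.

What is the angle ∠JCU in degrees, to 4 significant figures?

19.85°

Checks: U = (0.00, 0.00) ✓; |JC| = 48.30 ✓; |CV| = 40.60 ✓.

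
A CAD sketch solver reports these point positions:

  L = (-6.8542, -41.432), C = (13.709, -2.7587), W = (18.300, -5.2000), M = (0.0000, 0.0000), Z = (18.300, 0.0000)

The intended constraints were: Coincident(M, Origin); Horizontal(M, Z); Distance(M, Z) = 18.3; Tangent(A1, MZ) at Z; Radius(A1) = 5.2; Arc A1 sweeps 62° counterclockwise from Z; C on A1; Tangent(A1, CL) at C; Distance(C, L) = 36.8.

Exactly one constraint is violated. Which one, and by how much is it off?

Distance(C, L) = 36.8 — off by 7.00.

M = (0.00, 0.00) ✓; M.y = 0.00, Z.y = 0.00 ✓; |MZ| = 18.30 ✓; ∠(WZ, ZM) = 90.00° ✓; |WZ| = 5.200 ✓; bearing(W→C) − bearing(W→Z) = 62.00° ✓; |WC| = 5.200 ✓; ∠(WC, CL) = 90.00° ✓; |CL| = 43.80 ✗.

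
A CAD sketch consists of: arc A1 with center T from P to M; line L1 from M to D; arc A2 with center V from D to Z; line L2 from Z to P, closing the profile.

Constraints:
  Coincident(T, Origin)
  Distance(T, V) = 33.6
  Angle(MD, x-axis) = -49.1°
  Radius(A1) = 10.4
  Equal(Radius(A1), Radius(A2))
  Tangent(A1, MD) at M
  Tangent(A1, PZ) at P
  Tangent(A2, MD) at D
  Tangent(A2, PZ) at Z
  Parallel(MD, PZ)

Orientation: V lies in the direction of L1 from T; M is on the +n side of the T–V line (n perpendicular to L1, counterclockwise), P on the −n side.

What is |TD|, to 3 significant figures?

35.2

The slot axis is L1's direction at -49.1°, so u = (cos -49.1°, sin -49.1°) = (0.655, -0.756) and n = (−sin -49.1°, cos -49.1°) = (0.756, 0.655). T is at the origin and V lies 33.6 along u from T, so V = 33.6·u = (22.0, -25.4). Tangency of A1 to both parallel lines with radius 10.4 puts M and P at T ± 10.4·n: M = (7.86, 6.81), P = (-7.86, -6.81). Equal radii place D and Z the same way about V: D = V + 10.4·n = (29.9, -18.6), Z = V − 10.4·n = (14.1, -32.2). Then |TD| = |D − T| = 35.2.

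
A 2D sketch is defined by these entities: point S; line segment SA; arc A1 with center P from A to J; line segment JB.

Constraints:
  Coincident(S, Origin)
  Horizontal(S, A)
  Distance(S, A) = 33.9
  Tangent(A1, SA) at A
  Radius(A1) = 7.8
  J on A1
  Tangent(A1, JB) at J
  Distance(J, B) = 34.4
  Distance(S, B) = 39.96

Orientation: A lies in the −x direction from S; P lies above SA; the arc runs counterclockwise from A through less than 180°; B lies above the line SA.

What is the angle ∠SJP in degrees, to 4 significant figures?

170.1°

Checks: |PJ| = 7.800 ✓; ∠(PJ, JB) = 90.00° ✓; |JB| = 34.40 ✓; |SB| = 39.96 ✓.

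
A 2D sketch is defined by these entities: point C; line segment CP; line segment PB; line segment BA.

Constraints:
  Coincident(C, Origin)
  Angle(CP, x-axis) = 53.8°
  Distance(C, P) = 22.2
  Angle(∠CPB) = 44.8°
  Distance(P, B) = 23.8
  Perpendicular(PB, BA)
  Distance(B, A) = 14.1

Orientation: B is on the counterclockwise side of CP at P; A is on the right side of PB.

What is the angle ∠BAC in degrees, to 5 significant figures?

15.140°

∠CPB = 44.8°, so PB runs at 53.8° + (180° − 44.8°) = 189.00° from the x-axis; with |PB| = 23.8, B = P + 23.8·(cos 189.00°, sin 189.00°) = (-10.396, 14.191). The perpendicularity gives BA at right angles to PB; with |BA| = 14.1 on the right of PB, A = B + 14.1·(-0.15643, 0.98769) = (-12.601, 28.118). Then cos ∠BAC = AB·AC / (|AB||AC|), giving 15.140°.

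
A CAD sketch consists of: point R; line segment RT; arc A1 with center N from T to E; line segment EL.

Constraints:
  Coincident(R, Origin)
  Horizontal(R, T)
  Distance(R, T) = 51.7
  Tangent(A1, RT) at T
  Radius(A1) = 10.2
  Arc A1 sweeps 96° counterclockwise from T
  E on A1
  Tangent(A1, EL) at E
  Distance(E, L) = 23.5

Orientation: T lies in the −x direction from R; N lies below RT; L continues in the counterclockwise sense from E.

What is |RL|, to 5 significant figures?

68.751

R is at the origin; RT is horizontal with |RT| = 51.7 and T on the −x side, so T = (-51.700, 0.0000). Tangency of A1 to RT means the radius NT is perpendicular to RT, so N = T + (0, -10.2) = (-51.700, -10.200). On A1, T sits at bearing 90° from N; a 96° counterclockwise sweep puts E at bearing 186°, so E = N + 10.2·(cos 186°, sin 186°) = (-61.844, -11.266). Tangency of A1 to EL means the radius NE is perpendicular to EL, so EL runs along (−sin 186°, cos 186°); with |EL| = 23.5, L = (-59.388, -34.637). Then |RL| = |L − R| = 68.751.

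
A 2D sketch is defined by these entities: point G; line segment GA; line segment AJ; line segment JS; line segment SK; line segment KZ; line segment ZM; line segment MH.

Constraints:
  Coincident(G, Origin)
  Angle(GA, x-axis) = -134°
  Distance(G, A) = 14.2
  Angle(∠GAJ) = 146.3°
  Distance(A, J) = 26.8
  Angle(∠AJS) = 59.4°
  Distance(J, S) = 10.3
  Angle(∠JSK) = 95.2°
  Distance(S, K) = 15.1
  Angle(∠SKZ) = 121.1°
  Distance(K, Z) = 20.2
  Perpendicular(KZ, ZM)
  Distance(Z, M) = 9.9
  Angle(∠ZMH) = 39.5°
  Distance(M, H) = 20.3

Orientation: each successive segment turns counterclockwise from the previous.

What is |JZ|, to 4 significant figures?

27.39

∠JSK = 95.2° gives SK at 105.1° from the x-axis; with |SK| = 15.1, K = (-8.929, -18.43). ∠SKZ = 121.1° gives KZ at 164.0° from the x-axis; with |KZ| = 20.2, Z = (-28.35, -12.86). Then |JZ| = |Z − J| = 27.39.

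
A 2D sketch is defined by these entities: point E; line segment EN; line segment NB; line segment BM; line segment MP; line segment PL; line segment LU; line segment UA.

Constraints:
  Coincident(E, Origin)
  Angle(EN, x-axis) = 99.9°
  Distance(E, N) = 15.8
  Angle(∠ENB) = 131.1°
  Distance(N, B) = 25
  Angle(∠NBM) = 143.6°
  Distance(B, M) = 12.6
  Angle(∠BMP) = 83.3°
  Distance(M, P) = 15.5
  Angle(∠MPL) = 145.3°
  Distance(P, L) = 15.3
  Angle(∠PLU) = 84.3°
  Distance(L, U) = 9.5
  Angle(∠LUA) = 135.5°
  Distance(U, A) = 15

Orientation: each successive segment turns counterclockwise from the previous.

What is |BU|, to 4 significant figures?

20.74

E is at the origin; EN runs at 99.9° with length 15.8, so N = (-2.716, 15.56). ∠ENB = 131.1° gives NB at 148.8° from the x-axis; with |NB| = 25.0, B = (-24.10, 28.52). ∠NBM = 143.6° gives BM at -174.8° from the x-axis; with |BM| = 12.6, M = (-36.65, 27.37). ∠BMP = 83.3° gives MP at -78.10° from the x-axis; with |MP| = 15.5, P = (-33.45, 12.21). ∠MPL = 145.3° gives PL at -43.40° from the x-axis; with |PL| = 15.3, L = (-22.34, 1.694). ∠PLU = 84.3° gives LU at 52.30° from the x-axis; with |LU| = 9.5, U = (-16.53, 9.211). Then |BU| = |U − B| = 20.74.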